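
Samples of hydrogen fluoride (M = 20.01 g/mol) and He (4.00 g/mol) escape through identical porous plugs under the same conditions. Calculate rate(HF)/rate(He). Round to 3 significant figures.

From Graham's law, rate_HF/rate_He = √(M_He/M_HF) = √(4.00/20.01) = √0.1999 = 0.447.

0.447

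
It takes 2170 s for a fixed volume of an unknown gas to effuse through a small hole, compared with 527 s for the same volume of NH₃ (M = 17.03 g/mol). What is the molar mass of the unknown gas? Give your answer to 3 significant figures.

289 g/mol

Since effusion rate ∝ 1/√M, t_X/t_NH₃ = √(M_X/M_NH₃).
2170/527 = 4.118 = √(M_X/17.03)
M_X = 17.03 × 4.118² = 17.03 × 16.96 = 289 g/mol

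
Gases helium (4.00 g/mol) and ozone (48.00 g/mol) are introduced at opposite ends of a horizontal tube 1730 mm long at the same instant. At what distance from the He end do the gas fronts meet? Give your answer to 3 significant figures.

1340 mm

Distances travelled in equal time are proportional to diffusion rates, so d_He/d_O₃ = √(M_O₃/M_He) = √(48.00/4.00) = 3.464.
With d_He + d_O₃ = 1730 mm, d_O₃ = 1730/(1 + 3.464) = 387.5 mm.
d_He = 1730 − 387.5 = 1340 mm.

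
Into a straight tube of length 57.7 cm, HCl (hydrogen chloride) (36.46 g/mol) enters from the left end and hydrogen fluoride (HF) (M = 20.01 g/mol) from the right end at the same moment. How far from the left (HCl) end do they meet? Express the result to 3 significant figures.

Distances travelled in equal time are proportional to diffusion rates, so d_HCl/d_HF = √(M_HF/M_HCl) = √(20.01/36.46) = 0.7408.
With d_HCl + d_HF = 57.7 cm, d_HF = 57.7/(1 + 0.7408) = 33.15 cm.
d_HCl = 57.7 − 33.15 = 24.6 cm.

24.6 cm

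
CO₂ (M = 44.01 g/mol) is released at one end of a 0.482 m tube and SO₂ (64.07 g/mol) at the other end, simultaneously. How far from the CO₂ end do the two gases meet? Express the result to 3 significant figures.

0.264 m

Distances travelled in equal time are proportional to diffusion rates, so d_CO₂/d_SO₂ = √(M_SO₂/M_CO₂) = √(64.07/44.01) = 1.207.
With d_CO₂ + d_SO₂ = 0.482 m, d_SO₂ = 0.482/(1 + 1.207) = 0.2184 m.
d_CO₂ = 0.482 − 0.2184 = 0.264 m.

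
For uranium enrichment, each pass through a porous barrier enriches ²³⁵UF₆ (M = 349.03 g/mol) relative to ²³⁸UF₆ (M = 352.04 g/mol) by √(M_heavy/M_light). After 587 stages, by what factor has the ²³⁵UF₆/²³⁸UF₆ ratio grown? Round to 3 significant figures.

The single-stage factor is √(M_heavy/M_light), so 587 stages give [√(352.04/349.03)]^587 = (352.04/349.03)^(587/2).
= 1.00862^(587/2) = 12.4.

12.4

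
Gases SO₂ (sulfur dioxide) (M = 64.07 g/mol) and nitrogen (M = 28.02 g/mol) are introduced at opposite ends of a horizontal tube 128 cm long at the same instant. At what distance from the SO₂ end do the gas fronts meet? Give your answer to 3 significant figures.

51.0 cm

In equal time, each gas travels a distance ∝ its rate ∝ 1/√M, so d_SO₂/d_N₂ = √(M_N₂/M_SO₂) = √(28.02/64.07) = 0.6613.
With d_SO₂ + d_N₂ = 128 cm, d_N₂ = 128/(1 + 0.6613) = 77.05 cm.
d_SO₂ = 128 − 77.05 = 51.0 cm.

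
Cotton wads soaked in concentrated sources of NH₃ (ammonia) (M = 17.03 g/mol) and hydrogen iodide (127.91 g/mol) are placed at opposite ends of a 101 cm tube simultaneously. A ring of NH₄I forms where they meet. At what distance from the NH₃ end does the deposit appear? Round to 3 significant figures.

Graham's law gives d_NH₃/d_HI = rate_NH₃/rate_HI = √(M_HI/M_NH₃) = √(127.91/17.03) = 2.741.
With d_NH₃ + d_HI = 101 cm, d_HI = 101/(1 + 2.741) = 27.00 cm.
d_NH₃ = 101 − 27.00 = 74.0 cm.

74.0 cm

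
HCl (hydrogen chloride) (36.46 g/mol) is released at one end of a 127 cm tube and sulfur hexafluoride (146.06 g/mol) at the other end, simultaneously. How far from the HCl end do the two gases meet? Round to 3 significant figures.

84.7 cm

Distances travelled in equal time are proportional to diffusion rates, so d_HCl/d_SF₆ = √(M_SF₆/M_HCl) = √(146.06/36.46) = 2.002.
With d_HCl + d_SF₆ = 127 cm, d_SF₆ = 127/(1 + 2.002) = 42.31 cm.
d_HCl = 127 − 42.31 = 84.7 cm.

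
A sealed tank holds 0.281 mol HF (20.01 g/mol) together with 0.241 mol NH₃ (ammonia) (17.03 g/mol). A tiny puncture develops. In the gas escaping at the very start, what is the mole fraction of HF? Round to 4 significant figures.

0.5182

Effusion rate of each component ∝ n_i/√M_i (partial pressure × 1/√M).
x_HF(eff) = (n_HF/√M_HF) / (n_HF/√M_HF + n_NH₃/√M_NH₃)
= (0.281/√20.01) / (0.281/√20.01 + 0.241/√17.03) = 0.06282/(0.06282 + 0.05840) = 0.5182.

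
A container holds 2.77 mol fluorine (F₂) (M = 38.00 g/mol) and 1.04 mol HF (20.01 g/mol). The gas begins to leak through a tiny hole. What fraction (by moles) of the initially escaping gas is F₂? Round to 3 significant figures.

Effusion rate of each component ∝ n_i/√M_i (partial pressure × 1/√M).
So x_F₂ in the escaping gas = (n_F₂/√M_F₂) / Σ(n_i/√M_i)
= (2.77/√38.00) / (2.77/√38.00 + 1.04/√20.01) = 0.4494/(0.4494 + 0.2325) = 0.659.

0.659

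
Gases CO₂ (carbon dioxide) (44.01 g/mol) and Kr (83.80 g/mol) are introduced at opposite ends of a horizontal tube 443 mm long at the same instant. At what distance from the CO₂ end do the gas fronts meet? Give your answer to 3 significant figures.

257 mm

Distances travelled in equal time are proportional to diffusion rates, so d_CO₂/d_Kr = √(M_Kr/M_CO₂) = √(83.80/44.01) = 1.380.
With d_CO₂ + d_Kr = 443 mm, d_Kr = 443/(1 + 1.380) = 186.1 mm.
d_CO₂ = 443 − 186.1 = 257 mm.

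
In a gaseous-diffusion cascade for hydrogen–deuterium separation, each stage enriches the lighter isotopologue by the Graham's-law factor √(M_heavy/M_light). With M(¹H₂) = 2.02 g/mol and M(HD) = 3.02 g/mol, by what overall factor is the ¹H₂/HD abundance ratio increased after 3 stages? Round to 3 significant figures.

Overall factor = α^3 with α = √(3.02/2.02), i.e. (3.02/2.02)^(3/2).
= 1.49505^(3/2) = 1.83.

1.83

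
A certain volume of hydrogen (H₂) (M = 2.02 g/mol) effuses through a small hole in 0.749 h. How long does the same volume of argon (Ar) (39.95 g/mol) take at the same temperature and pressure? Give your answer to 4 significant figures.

3.331 h

Using Graham's law: t_Ar/t_H₂ = √(M_Ar/M_H₂) = √(39.95/2.02) = √19.78 = 4.447.
So the time for Ar is 0.749 × 4.447 = 3.331 h.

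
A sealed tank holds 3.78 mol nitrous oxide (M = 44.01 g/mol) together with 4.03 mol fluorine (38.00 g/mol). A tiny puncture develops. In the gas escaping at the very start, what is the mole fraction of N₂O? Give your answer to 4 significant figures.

0.4657

The effusion rate of species i is ∝ p_i/√M_i ∝ n_i/√M_i.
So x_N₂O in the escaping gas = (n_N₂O/√M_N₂O) / Σ(n_i/√M_i)
= (3.78/√44.01) / (3.78/√44.01 + 4.03/√38.00) = 0.5698/(0.5698 + 0.6538) = 0.4657.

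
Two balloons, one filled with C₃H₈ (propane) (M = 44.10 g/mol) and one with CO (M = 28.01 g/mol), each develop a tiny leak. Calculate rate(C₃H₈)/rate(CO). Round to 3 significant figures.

0.797

From Graham's law, rate_C₃H₈/rate_CO = √(M_CO/M_C₃H₈) = √(28.01/44.10) = √0.6351 = 0.797.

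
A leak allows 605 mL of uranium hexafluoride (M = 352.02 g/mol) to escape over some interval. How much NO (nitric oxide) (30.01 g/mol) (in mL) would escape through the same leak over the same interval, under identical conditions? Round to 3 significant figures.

From Graham's law, rate_NO/rate_UF₆ = √(M_UF₆/M_NO) = √(352.02/30.01) = √11.73 = 3.425.
So the volume for NO is 605 × 3.425 = 2070 mL.

2070 mL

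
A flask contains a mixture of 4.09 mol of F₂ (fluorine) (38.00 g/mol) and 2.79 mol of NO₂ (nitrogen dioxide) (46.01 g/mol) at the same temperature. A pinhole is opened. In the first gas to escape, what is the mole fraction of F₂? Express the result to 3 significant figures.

Effusion rate of each component ∝ n_i/√M_i (partial pressure × 1/√M).
Mole fraction of F₂ in the effusate = (n_F₂/√M_F₂) / (n_F₂/√M_F₂ + n_NO₂/√M_NO₂)
= (4.09/√38.00) / (4.09/√38.00 + 2.79/√46.01) = 0.6635/(0.6635 + 0.4113) = 0.617.

0.617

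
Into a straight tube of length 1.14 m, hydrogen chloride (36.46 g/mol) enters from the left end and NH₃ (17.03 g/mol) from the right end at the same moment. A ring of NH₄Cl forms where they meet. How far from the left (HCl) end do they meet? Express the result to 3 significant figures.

0.463 m

The fronts meet when d_HCl + d_NH₃ = L with d_HCl/d_NH₃ = √(M_NH₃/M_HCl) (Graham's law). Here √(M_NH₃/M_HCl) = √(17.03/36.46) = 0.6834.
With d_HCl + d_NH₃ = 1.14 m, d_NH₃ = 1.14/(1 + 0.6834) = 0.6772 m.
d_HCl = 1.14 − 0.6772 = 0.463 m.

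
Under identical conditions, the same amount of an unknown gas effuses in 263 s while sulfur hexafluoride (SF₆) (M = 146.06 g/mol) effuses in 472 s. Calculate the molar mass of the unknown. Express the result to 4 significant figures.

Graham's law gives t_X/t_SF₆ = √(M_X/M_SF₆).
263/472 = 0.5572 = √(M_X/146.06)
M_X = 146.06 × 0.5572² = 146.06 × 0.3105 = 45.35 g/mol

45.35 g/mol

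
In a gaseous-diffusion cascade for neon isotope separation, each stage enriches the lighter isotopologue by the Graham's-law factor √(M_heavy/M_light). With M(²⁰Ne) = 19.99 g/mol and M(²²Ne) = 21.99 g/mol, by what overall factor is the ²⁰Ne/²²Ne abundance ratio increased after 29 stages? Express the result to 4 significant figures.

Each stage multiplies the ratio by α = √(21.99/19.99), so after 29 stages the overall factor is α^29 = (21.99/19.99)^(29/2).
= 1.10005^(29/2) = 3.985.

3.985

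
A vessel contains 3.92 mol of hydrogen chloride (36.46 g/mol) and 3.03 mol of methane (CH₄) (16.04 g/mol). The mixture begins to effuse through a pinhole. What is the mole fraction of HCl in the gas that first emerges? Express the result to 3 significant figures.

Effusion rate of each component ∝ n_i/√M_i (partial pressure × 1/√M).
Mole fraction of HCl in the effusate = (n_HCl/√M_HCl) / (n_HCl/√M_HCl + n_CH₄/√M_CH₄)
= (3.92/√36.46) / (3.92/√36.46 + 3.03/√16.04) = 0.6492/(0.6492 + 0.7566) = 0.462.

0.462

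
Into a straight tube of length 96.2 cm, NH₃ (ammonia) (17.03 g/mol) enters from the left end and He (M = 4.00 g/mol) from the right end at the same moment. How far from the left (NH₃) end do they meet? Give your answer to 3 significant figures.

The fronts meet when d_NH₃ + d_He = L with d_NH₃/d_He = √(M_He/M_NH₃) (Graham's law). Here √(M_He/M_NH₃) = √(4.00/17.03) = 0.4846.
With d_NH₃ + d_He = 96.2 cm, d_He = 96.2/(1 + 0.4846) = 64.80 cm.
d_NH₃ = 96.2 − 64.80 = 31.4 cm.

31.4 cm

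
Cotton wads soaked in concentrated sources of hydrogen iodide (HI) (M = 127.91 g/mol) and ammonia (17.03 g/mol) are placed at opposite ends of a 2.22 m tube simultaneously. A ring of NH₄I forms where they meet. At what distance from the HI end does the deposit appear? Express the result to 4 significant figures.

The fronts meet when d_HI + d_NH₃ = L with d_HI/d_NH₃ = √(M_NH₃/M_HI) (Graham's law). Here √(M_NH₃/M_HI) = √(17.03/127.91) = 0.3649.
With d_HI + d_NH₃ = 2.22 m, d_NH₃ = 2.22/(1 + 0.3649) = 1.627 m.
d_HI = 2.22 − 1.627 = 0.5935 m.

0.5935 m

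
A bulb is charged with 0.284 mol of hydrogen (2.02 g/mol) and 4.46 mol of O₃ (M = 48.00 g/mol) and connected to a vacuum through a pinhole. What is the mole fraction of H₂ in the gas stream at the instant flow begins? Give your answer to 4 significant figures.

Each component's effusion rate ∝ (its partial pressure)·(1/√M) ∝ n_i/√M_i.
Mole fraction of H₂ in the effusate = (n_H₂/√M_H₂) / (n_H₂/√M_H₂ + n_O₃/√M_O₃)
= (0.284/√2.02) / (0.284/√2.02 + 4.46/√48.00) = 0.1998/(0.1998 + 0.6437) = 0.2369.

0.2369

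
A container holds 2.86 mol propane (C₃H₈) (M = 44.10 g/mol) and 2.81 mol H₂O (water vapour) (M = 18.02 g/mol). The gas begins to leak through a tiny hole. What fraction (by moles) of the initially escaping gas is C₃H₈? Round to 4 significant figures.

Each component's effusion rate ∝ (its partial pressure)·(1/√M) ∝ n_i/√M_i.
So x_C₃H₈ in the escaping gas = (n_C₃H₈/√M_C₃H₈) / Σ(n_i/√M_i)
= (2.86/√44.10) / (2.86/√44.10 + 2.81/√18.02) = 0.4307/(0.4307 + 0.6620) = 0.3942.

0.3942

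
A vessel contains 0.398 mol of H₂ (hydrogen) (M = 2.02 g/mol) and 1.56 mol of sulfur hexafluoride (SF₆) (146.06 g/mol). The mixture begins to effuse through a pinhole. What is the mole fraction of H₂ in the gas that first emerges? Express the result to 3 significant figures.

0.684

Rate_i ∝ x_i/√M_i (Graham's law weighted by mole fraction), so the effusate composition follows n_i/√M_i.
Mole fraction of H₂ in the effusate = (n_H₂/√M_H₂) / (n_H₂/√M_H₂ + n_SF₆/√M_SF₆)
= (0.398/√2.02) / (0.398/√2.02 + 1.56/√146.06) = 0.2800/(0.2800 + 0.1291) = 0.684.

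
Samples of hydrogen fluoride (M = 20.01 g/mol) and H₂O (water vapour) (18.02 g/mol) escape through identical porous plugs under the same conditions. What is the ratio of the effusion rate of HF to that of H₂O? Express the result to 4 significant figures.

0.9490

Graham's law gives rate_HF/rate_H₂O = √(M_H₂O/M_HF) = √(18.02/20.01) = √0.9005 = 0.9490.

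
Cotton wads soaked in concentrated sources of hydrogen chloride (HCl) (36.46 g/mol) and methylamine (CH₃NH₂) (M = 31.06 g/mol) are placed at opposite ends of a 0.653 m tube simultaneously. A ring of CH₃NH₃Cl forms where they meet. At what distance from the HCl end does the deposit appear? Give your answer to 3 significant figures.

0.313 m

Distances travelled in equal time are proportional to diffusion rates, so d_HCl/d_CH₃NH₂ = √(M_CH₃NH₂/M_HCl) = √(31.06/36.46) = 0.9230.
With d_HCl + d_CH₃NH₂ = 0.653 m, d_CH₃NH₂ = 0.653/(1 + 0.9230) = 0.3396 m.
d_HCl = 0.653 − 0.3396 = 0.313 m.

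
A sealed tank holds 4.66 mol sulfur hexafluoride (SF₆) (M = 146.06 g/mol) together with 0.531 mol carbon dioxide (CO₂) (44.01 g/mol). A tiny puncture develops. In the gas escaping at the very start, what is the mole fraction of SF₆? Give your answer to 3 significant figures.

0.828

The effusion rate of species i is ∝ p_i/√M_i ∝ n_i/√M_i.
So x_SF₆ in the escaping gas = (n_SF₆/√M_SF₆) / Σ(n_i/√M_i)
= (4.66/√146.06) / (4.66/√146.06 + 0.531/√44.01) = 0.3856/(0.3856 + 0.08004) = 0.828.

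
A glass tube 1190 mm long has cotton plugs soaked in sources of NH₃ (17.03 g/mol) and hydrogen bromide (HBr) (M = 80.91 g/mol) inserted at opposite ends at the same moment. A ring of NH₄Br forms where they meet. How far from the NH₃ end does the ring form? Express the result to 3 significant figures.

816 mm

Distances travelled in equal time are proportional to diffusion rates, so d_NH₃/d_HBr = √(M_HBr/M_NH₃) = √(80.91/17.03) = 2.180.
With d_NH₃ + d_HBr = 1190 mm, d_HBr = 1190/(1 + 2.180) = 374.3 mm.
d_NH₃ = 1190 − 374.3 = 816 mm.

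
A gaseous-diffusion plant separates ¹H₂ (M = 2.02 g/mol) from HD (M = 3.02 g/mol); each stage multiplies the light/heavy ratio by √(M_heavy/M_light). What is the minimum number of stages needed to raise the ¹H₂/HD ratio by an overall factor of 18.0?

15

Single-stage factor α = √(3.02/2.02), so ln α = ½ ln(1.49505) = 0.2011.
Need α^N ≥ 18.0 ⇒ N ≥ ln(18.0) / ln α = 2.890 / 0.2011 = 14.37.
So at least 15 stages are needed.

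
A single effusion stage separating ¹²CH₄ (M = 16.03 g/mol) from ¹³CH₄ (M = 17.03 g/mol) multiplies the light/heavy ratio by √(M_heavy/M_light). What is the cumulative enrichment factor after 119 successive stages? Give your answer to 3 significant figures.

Each stage multiplies the ratio by α = √(17.03/16.03), so after 119 stages the overall factor is α^119 = (17.03/16.03)^(119/2).
= 1.06238^(119/2) = 36.6.

36.6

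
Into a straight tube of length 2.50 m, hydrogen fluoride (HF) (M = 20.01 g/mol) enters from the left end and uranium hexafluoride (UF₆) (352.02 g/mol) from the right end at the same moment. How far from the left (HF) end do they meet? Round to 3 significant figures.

Graham's law gives d_HF/d_UF₆ = rate_HF/rate_UF₆ = √(M_UF₆/M_HF) = √(352.02/20.01) = 4.194.
With d_HF + d_UF₆ = 2.50 m, d_UF₆ = 2.50/(1 + 4.194) = 0.4813 m.
d_HF = 2.50 − 0.4813 = 2.02 m.

2.02 m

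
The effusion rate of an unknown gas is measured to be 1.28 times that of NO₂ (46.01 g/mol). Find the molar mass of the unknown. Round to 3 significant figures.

28.1 g/mol

Since effusion rate ∝ 1/√M, rate_X/rate_NO₂ = √(M_NO₂/M_X).
1.28 = √(46.01/M_X)
M_X = 46.01 / 1.28² = 46.01 / 1.638 = 28.1 g/mol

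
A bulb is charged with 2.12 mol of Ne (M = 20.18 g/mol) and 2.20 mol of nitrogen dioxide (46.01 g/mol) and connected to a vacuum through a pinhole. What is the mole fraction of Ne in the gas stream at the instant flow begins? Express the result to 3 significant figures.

0.593

Rate_i ∝ x_i/√M_i (Graham's law weighted by mole fraction), so the effusate composition follows n_i/√M_i.
x_Ne(eff) = (n_Ne/√M_Ne) / (n_Ne/√M_Ne + n_NO₂/√M_NO₂)
= (2.12/√20.18) / (2.12/√20.18 + 2.20/√46.01) = 0.4719/(0.4719 + 0.3243) = 0.593.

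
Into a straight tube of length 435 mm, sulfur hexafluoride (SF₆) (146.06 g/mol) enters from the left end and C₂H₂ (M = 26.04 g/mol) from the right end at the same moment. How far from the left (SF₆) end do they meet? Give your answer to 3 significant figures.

129 mm

Graham's law gives d_SF₆/d_C₂H₂ = rate_SF₆/rate_C₂H₂ = √(M_C₂H₂/M_SF₆) = √(26.04/146.06) = 0.4222.
With d_SF₆ + d_C₂H₂ = 435 mm, d_C₂H₂ = 435/(1 + 0.4222) = 305.9 mm.
d_SF₆ = 435 − 305.9 = 129 mm.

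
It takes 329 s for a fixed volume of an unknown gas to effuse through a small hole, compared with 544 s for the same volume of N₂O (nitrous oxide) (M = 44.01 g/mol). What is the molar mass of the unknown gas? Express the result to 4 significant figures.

16.10 g/mol

By Graham's law, t_X/t_N₂O = √(M_X/M_N₂O).
329/544 = 0.6048 = √(M_X/44.01)
M_X = 44.01 × 0.6048² = 44.01 × 0.3658 = 16.10 g/mol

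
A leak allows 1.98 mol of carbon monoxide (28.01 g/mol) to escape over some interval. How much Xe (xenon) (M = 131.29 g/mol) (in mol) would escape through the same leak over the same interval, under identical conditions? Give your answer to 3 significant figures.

0.915 mol

Using Graham's law: rate_Xe/rate_CO = √(M_CO/M_Xe) = √(28.01/131.29) = √0.2133 = 0.4619.
So the amount for Xe is 1.98 × 0.4619 = 0.915 mol.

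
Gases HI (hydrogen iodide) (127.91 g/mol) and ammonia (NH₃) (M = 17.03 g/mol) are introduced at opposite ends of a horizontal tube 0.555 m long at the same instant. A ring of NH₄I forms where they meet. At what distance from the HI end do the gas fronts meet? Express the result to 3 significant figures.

0.148 m

The fronts meet when d_HI + d_NH₃ = L with d_HI/d_NH₃ = √(M_NH₃/M_HI) (Graham's law). Here √(M_NH₃/M_HI) = √(17.03/127.91) = 0.3649.
With d_HI + d_NH₃ = 0.555 m, d_NH₃ = 0.555/(1 + 0.3649) = 0.4066 m.
d_HI = 0.555 − 0.4066 = 0.148 m.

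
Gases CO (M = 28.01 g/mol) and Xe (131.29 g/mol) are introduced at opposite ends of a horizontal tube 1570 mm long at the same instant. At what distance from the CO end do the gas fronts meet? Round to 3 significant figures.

Distances travelled in equal time are proportional to diffusion rates, so d_CO/d_Xe = √(M_Xe/M_CO) = √(131.29/28.01) = 2.165.
With d_CO + d_Xe = 1570 mm, d_Xe = 1570/(1 + 2.165) = 496.0 mm.
d_CO = 1570 − 496.0 = 1070 mm.

1070 mm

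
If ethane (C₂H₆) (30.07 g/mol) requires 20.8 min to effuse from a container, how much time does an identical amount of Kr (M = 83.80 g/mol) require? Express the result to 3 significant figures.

34.7 min

Using Graham's law: t_Kr/t_C₂H₆ = √(M_Kr/M_C₂H₆) = √(83.80/30.07) = √2.787 = 1.669.
So the time for Kr is 20.8 × 1.669 = 34.7 min.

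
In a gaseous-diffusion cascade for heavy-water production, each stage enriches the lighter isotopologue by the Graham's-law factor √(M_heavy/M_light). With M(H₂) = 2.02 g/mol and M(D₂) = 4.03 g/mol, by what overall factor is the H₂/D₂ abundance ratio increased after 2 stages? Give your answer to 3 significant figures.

After 2 stages the ratio has grown by (√(4.03/2.02))^2 = (4.03/2.02)^(2/2).
= 1.99505^1 = 2.00.

2.00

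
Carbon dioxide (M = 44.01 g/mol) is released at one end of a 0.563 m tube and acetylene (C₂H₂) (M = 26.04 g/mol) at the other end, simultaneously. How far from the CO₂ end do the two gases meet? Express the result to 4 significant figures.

Distances travelled in equal time are proportional to diffusion rates, so d_CO₂/d_C₂H₂ = √(M_C₂H₂/M_CO₂) = √(26.04/44.01) = 0.7692.
With d_CO₂ + d_C₂H₂ = 0.563 m, d_C₂H₂ = 0.563/(1 + 0.7692) = 0.3182 m.
d_CO₂ = 0.563 − 0.3182 = 0.2448 m.

0.2448 m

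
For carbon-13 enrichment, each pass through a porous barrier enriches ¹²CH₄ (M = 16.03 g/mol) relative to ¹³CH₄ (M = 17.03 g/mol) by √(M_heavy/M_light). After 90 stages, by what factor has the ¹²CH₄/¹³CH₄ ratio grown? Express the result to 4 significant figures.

After 90 stages the ratio has grown by (√(17.03/16.03))^90 = (17.03/16.03)^(90/2).
= 1.06238^45 = 15.23.

15.23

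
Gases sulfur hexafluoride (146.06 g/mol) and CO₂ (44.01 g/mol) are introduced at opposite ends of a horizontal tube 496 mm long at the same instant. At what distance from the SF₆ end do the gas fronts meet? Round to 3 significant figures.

176 mm

In equal time, each gas travels a distance ∝ its rate ∝ 1/√M, so d_SF₆/d_CO₂ = √(M_CO₂/M_SF₆) = √(44.01/146.06) = 0.5489.
With d_SF₆ + d_CO₂ = 496 mm, d_CO₂ = 496/(1 + 0.5489) = 320.2 mm.
d_SF₆ = 496 − 320.2 = 176 mm.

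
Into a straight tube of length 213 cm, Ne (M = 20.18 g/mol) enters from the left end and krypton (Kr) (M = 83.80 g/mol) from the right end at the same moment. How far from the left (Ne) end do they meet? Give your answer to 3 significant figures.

143 cm

Graham's law gives d_Ne/d_Kr = rate_Ne/rate_Kr = √(M_Kr/M_Ne) = √(83.80/20.18) = 2.038.
With d_Ne + d_Kr = 213 cm, d_Kr = 213/(1 + 2.038) = 70.12 cm.
d_Ne = 213 − 70.12 = 143 cm.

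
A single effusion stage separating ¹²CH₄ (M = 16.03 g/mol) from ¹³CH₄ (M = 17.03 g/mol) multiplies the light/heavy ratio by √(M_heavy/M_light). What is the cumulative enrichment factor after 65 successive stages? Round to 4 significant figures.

7.147

Overall factor = α^65 with α = √(17.03/16.03), i.e. (17.03/16.03)^(65/2).
= 1.06238^(65/2) = 7.147.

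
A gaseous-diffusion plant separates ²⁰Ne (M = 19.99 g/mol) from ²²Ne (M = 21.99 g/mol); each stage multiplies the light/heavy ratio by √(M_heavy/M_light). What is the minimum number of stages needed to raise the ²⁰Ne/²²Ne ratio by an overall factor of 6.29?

39

Single-stage factor α = √(21.99/19.99), so ln α = ½ ln(1.10005) = 0.04768.
Need α^N ≥ 6.29 ⇒ N ≥ ln(6.29) / ln α = 1.839 / 0.04768 = 38.57.
So at least 39 stages are needed.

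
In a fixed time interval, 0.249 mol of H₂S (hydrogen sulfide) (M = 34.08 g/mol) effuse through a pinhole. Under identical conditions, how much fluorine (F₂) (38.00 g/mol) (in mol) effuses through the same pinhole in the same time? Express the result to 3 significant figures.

By Graham's law, rate_F₂/rate_H₂S = √(M_H₂S/M_F₂) = √(34.08/38.00) = √0.8968 = 0.9470.
So the amount for F₂ is 0.249 × 0.9470 = 0.236 mol.

0.236 mol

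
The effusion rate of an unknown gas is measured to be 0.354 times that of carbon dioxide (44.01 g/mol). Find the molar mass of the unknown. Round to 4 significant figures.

351.2 g/mol

By Graham's law, rate_X/rate_CO₂ = √(M_CO₂/M_X).
0.354 = √(44.01/M_X)
M_X = 44.01 / 0.354² = 44.01 / 0.1253 = 351.2 g/mol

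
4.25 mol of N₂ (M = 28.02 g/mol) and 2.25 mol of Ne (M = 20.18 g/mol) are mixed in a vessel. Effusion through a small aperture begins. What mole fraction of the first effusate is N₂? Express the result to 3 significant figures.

0.616

Rate_i ∝ x_i/√M_i (Graham's law weighted by mole fraction), so the effusate composition follows n_i/√M_i.
x_N₂(eff) = (n_N₂/√M_N₂) / (n_N₂/√M_N₂ + n_Ne/√M_Ne)
= (4.25/√28.02) / (4.25/√28.02 + 2.25/√20.18) = 0.8029/(0.8029 + 0.5009) = 0.616.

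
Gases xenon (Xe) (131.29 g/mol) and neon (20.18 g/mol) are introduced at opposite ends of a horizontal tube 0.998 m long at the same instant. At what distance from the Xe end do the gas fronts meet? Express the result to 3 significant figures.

0.281 m

Graham's law gives d_Xe/d_Ne = rate_Xe/rate_Ne = √(M_Ne/M_Xe) = √(20.18/131.29) = 0.3921.
With d_Xe + d_Ne = 0.998 m, d_Ne = 0.998/(1 + 0.3921) = 0.7169 m.
d_Xe = 0.998 − 0.7169 = 0.281 m.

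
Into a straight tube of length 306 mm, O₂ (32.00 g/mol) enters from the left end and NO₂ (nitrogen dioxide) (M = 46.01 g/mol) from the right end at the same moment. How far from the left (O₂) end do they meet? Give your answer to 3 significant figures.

In equal time, each gas travels a distance ∝ its rate ∝ 1/√M, so d_O₂/d_NO₂ = √(M_NO₂/M_O₂) = √(46.01/32.00) = 1.199.
With d_O₂ + d_NO₂ = 306 mm, d_NO₂ = 306/(1 + 1.199) = 139.1 mm.
d_O₂ = 306 − 139.1 = 167 mm.

167 mm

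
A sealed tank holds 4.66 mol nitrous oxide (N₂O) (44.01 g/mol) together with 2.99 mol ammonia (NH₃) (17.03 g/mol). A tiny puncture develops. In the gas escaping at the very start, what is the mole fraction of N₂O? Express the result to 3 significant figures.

The effusion rate of species i is ∝ p_i/√M_i ∝ n_i/√M_i.
x_N₂O(eff) = (n_N₂O/√M_N₂O) / (n_N₂O/√M_N₂O + n_NH₃/√M_NH₃)
= (4.66/√44.01) / (4.66/√44.01 + 2.99/√17.03) = 0.7024/(0.7024 + 0.7245) = 0.492.

0.492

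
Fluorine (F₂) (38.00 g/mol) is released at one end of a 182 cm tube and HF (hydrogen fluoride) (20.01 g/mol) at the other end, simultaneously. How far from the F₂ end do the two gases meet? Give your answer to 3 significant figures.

76.5 cm

Graham's law gives d_F₂/d_HF = rate_F₂/rate_HF = √(M_HF/M_F₂) = √(20.01/38.00) = 0.7257.
With d_F₂ + d_HF = 182 cm, d_HF = 182/(1 + 0.7257) = 105.5 cm.
d_F₂ = 182 − 105.5 = 76.5 cm.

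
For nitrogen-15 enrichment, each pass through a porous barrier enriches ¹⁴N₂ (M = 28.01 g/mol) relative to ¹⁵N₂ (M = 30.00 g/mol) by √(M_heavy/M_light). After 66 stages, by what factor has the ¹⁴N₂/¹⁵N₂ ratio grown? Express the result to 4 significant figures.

9.631

Overall factor = α^66 with α = √(30.00/28.01), i.e. (30.00/28.01)^(66/2).
= 1.07105^33 = 9.631.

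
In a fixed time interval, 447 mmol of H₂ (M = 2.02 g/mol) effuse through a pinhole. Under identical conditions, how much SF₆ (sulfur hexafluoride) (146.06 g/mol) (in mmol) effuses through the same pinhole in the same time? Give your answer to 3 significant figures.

From Graham's law, rate_SF₆/rate_H₂ = √(M_H₂/M_SF₆) = √(2.02/146.06) = √0.01383 = 0.1176.
So the amount for SF₆ is 447 × 0.1176 = 52.6 mmol.

52.6 mmol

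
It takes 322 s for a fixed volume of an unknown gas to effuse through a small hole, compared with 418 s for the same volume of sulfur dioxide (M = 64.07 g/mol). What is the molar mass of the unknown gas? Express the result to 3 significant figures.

By Graham's law, t_X/t_SO₂ = √(M_X/M_SO₂).
322/418 = 0.7703 = √(M_X/64.07)
M_X = 64.07 × 0.7703² = 64.07 × 0.5934 = 38.0 g/mol

38.0 g/mol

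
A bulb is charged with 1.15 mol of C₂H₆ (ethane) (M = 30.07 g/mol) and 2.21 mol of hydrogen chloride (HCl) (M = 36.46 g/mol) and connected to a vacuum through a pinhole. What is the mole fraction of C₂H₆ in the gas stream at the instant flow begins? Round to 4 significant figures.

0.3643

Effusion rate of each component ∝ n_i/√M_i (partial pressure × 1/√M).
x_C₂H₆(eff) = (n_C₂H₆/√M_C₂H₆) / (n_C₂H₆/√M_C₂H₆ + n_HCl/√M_HCl)
= (1.15/√30.07) / (1.15/√30.07 + 2.21/√36.46) = 0.2097/(0.2097 + 0.3660) = 0.3643.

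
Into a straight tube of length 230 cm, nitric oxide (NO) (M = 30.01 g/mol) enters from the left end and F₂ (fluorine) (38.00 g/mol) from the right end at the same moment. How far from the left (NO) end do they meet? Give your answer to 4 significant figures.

121.8 cm

Graham's law gives d_NO/d_F₂ = rate_NO/rate_F₂ = √(M_F₂/M_NO) = √(38.00/30.01) = 1.125.
With d_NO + d_F₂ = 230 cm, d_F₂ = 230/(1 + 1.125) = 108.2 cm.
d_NO = 230 − 108.2 = 121.8 cm.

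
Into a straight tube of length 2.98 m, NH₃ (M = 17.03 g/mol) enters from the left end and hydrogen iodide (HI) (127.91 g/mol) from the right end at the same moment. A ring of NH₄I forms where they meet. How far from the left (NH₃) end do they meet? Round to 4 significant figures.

2.183 m

Distances travelled in equal time are proportional to diffusion rates, so d_NH₃/d_HI = √(M_HI/M_NH₃) = √(127.91/17.03) = 2.741.
With d_NH₃ + d_HI = 2.98 m, d_HI = 2.98/(1 + 2.741) = 0.7967 m.
d_NH₃ = 2.98 − 0.7967 = 2.183 m.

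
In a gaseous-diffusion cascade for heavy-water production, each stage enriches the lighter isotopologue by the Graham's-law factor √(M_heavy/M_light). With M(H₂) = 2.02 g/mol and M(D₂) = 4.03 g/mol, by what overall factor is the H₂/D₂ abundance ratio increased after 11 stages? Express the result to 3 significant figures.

44.6

After 11 stages the ratio has grown by (√(4.03/2.02))^11 = (4.03/2.02)^(11/2).
= 1.99505^(11/2) = 44.6.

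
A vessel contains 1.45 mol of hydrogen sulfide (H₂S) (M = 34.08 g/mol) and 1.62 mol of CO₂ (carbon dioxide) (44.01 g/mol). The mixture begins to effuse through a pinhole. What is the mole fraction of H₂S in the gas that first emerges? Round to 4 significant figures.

0.5042

Rate_i ∝ x_i/√M_i (Graham's law weighted by mole fraction), so the effusate composition follows n_i/√M_i.
x_H₂S(eff) = (n_H₂S/√M_H₂S) / (n_H₂S/√M_H₂S + n_CO₂/√M_CO₂)
= (1.45/√34.08) / (1.45/√34.08 + 1.62/√44.01) = 0.2484/(0.2484 + 0.2442) = 0.5042.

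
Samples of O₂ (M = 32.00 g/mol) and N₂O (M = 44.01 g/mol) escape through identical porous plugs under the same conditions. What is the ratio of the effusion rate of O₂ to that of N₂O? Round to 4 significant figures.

By Graham's law, rate_O₂/rate_N₂O = √(M_N₂O/M_O₂) = √(44.01/32.00) = √1.375 = 1.173.

1.173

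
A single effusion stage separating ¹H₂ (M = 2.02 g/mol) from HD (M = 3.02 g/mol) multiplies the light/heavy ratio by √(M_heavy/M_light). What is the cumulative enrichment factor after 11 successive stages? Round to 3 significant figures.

Each stage multiplies the ratio by α = √(3.02/2.02), so after 11 stages the overall factor is α^11 = (3.02/2.02)^(11/2).
= 1.49505^(11/2) = 9.13.

9.13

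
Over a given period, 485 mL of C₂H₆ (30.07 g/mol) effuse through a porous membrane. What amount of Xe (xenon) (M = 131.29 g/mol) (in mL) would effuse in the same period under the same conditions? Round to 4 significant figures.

By Graham's law, rate_Xe/rate_C₂H₆ = √(M_C₂H₆/M_Xe) = √(30.07/131.29) = √0.2290 = 0.4786.
So the volume for Xe is 485 × 0.4786 = 232.1 mL.

232.1 mL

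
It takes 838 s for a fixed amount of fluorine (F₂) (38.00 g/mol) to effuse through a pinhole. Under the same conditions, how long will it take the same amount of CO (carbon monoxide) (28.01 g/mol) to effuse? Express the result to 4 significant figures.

By Graham's law, t_CO/t_F₂ = √(M_CO/M_F₂) = √(28.01/38.00) = √0.7371 = 0.8585.
So the time for CO is 838 × 0.8585 = 719.5 s.

719.5 s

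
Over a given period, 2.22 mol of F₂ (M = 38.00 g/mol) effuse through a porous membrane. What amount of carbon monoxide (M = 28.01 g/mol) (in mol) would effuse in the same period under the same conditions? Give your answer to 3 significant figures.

2.59 mol

Since effusion rate ∝ 1/√M, rate_CO/rate_F₂ = √(M_F₂/M_CO) = √(38.00/28.01) = √1.357 = 1.165.
So the amount for CO is 2.22 × 1.165 = 2.59 mol.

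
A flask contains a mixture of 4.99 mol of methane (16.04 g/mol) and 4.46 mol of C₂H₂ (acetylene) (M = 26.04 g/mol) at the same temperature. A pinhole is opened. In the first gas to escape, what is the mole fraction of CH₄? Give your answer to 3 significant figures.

0.588

Rate_i ∝ x_i/√M_i (Graham's law weighted by mole fraction), so the effusate composition follows n_i/√M_i.
Mole fraction of CH₄ in the effusate = (n_CH₄/√M_CH₄) / (n_CH₄/√M_CH₄ + n_C₂H₂/√M_C₂H₂)
= (4.99/√16.04) / (4.99/√16.04 + 4.46/√26.04) = 1.246/(1.246 + 0.8740) = 0.588.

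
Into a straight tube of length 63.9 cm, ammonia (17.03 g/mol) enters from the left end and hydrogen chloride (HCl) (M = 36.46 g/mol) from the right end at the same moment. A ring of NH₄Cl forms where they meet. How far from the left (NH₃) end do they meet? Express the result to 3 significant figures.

38.0 cm

The fronts meet when d_NH₃ + d_HCl = L with d_NH₃/d_HCl = √(M_HCl/M_NH₃) (Graham's law). Here √(M_HCl/M_NH₃) = √(36.46/17.03) = 1.463.
With d_NH₃ + d_HCl = 63.9 cm, d_HCl = 63.9/(1 + 1.463) = 25.94 cm.
d_NH₃ = 63.9 − 25.94 = 38.0 cm.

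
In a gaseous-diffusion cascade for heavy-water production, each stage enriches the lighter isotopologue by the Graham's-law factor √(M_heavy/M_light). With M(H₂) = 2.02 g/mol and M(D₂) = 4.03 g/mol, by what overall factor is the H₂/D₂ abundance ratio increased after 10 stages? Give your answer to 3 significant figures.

31.6

After 10 stages the ratio has grown by (√(4.03/2.02))^10 = (4.03/2.02)^(10/2).
= 1.99505^5 = 31.6.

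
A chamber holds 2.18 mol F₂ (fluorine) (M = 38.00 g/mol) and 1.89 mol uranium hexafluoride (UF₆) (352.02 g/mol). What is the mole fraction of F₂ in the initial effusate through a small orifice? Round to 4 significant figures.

The effusion rate of species i is ∝ p_i/√M_i ∝ n_i/√M_i.
x_F₂(eff) = (n_F₂/√M_F₂) / (n_F₂/√M_F₂ + n_UF₆/√M_UF₆)
= (2.18/√38.00) / (2.18/√38.00 + 1.89/√352.02) = 0.3536/(0.3536 + 0.1007) = 0.7783.

0.7783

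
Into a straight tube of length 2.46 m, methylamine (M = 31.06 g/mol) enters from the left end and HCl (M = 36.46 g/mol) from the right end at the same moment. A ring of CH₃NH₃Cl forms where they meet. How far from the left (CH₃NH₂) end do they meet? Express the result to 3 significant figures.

Distances travelled in equal time are proportional to diffusion rates, so d_CH₃NH₂/d_HCl = √(M_HCl/M_CH₃NH₂) = √(36.46/31.06) = 1.083.
With d_CH₃NH₂ + d_HCl = 2.46 m, d_HCl = 2.46/(1 + 1.083) = 1.181 m.
d_CH₃NH₂ = 2.46 − 1.181 = 1.28 m.

1.28 m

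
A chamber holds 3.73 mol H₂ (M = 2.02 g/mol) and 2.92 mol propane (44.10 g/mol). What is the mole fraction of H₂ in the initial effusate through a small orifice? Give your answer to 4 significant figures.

0.8565

Each component's effusion rate ∝ (its partial pressure)·(1/√M) ∝ n_i/√M_i.
Mole fraction of H₂ in the effusate = (n_H₂/√M_H₂) / (n_H₂/√M_H₂ + n_C₃H₈/√M_C₃H₈)
= (3.73/√2.02) / (3.73/√2.02 + 2.92/√44.10) = 2.624/(2.624 + 0.4397) = 0.8565.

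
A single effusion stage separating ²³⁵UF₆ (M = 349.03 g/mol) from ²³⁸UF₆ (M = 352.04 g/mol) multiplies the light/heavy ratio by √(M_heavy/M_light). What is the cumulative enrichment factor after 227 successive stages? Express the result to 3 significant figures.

2.65

The single-stage factor is √(M_heavy/M_light), so 227 stages give [√(352.04/349.03)]^227 = (352.04/349.03)^(227/2).
= 1.00862^(227/2) = 2.65.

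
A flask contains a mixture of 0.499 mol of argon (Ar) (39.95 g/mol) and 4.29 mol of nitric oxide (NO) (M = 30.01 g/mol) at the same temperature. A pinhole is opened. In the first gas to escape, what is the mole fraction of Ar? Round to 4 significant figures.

0.09158

Each component's effusion rate ∝ (its partial pressure)·(1/√M) ∝ n_i/√M_i.
So x_Ar in the escaping gas = (n_Ar/√M_Ar) / Σ(n_i/√M_i)
= (0.499/√39.95) / (0.499/√39.95 + 4.29/√30.01) = 0.07895/(0.07895 + 0.7831) = 0.09158.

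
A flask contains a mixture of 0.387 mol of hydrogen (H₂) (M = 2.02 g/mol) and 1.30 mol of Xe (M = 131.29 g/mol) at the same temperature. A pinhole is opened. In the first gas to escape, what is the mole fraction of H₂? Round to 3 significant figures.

0.706

The effusion rate of species i is ∝ p_i/√M_i ∝ n_i/√M_i.
Mole fraction of H₂ in the effusate = (n_H₂/√M_H₂) / (n_H₂/√M_H₂ + n_Xe/√M_Xe)
= (0.387/√2.02) / (0.387/√2.02 + 1.30/√131.29) = 0.2723/(0.2723 + 0.1135) = 0.706.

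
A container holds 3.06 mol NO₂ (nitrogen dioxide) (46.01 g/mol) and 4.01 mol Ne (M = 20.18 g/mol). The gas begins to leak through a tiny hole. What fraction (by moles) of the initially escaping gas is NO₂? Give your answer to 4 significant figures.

The effusion rate of species i is ∝ p_i/√M_i ∝ n_i/√M_i.
x_NO₂(eff) = (n_NO₂/√M_NO₂) / (n_NO₂/√M_NO₂ + n_Ne/√M_Ne)
= (3.06/√46.01) / (3.06/√46.01 + 4.01/√20.18) = 0.4511/(0.4511 + 0.8927) = 0.3357.

0.3357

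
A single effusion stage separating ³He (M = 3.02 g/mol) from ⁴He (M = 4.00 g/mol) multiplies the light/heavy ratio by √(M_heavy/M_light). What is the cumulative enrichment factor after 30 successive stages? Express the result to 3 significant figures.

The single-stage factor is √(M_heavy/M_light), so 30 stages give [√(4.00/3.02)]^30 = (4.00/3.02)^(30/2).
= 1.32450^15 = 67.7.

67.7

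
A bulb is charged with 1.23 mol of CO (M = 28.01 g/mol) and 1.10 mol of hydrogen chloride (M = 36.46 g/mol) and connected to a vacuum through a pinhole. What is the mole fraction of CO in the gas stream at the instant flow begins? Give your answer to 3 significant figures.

0.561

The effusion rate of species i is ∝ p_i/√M_i ∝ n_i/√M_i.
So x_CO in the escaping gas = (n_CO/√M_CO) / Σ(n_i/√M_i)
= (1.23/√28.01) / (1.23/√28.01 + 1.10/√36.46) = 0.2324/(0.2324 + 0.1822) = 0.561.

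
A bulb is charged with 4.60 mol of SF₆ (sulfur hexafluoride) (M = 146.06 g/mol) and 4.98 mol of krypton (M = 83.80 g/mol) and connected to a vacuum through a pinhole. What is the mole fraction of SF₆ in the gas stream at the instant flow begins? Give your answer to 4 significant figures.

0.4116

Each component's effusion rate ∝ (its partial pressure)·(1/√M) ∝ n_i/√M_i.
x_SF₆(eff) = (n_SF₆/√M_SF₆) / (n_SF₆/√M_SF₆ + n_Kr/√M_Kr)
= (4.60/√146.06) / (4.60/√146.06 + 4.98/√83.80) = 0.3806/(0.3806 + 0.5440) = 0.4116.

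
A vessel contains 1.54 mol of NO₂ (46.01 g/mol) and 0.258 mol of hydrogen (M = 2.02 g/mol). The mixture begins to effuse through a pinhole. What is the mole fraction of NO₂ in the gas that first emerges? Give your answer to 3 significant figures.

Effusion rate of each component ∝ n_i/√M_i (partial pressure × 1/√M).
Mole fraction of NO₂ in the effusate = (n_NO₂/√M_NO₂) / (n_NO₂/√M_NO₂ + n_H₂/√M_H₂)
= (1.54/√46.01) / (1.54/√46.01 + 0.258/√2.02) = 0.2270/(0.2270 + 0.1815) = 0.556.

0.556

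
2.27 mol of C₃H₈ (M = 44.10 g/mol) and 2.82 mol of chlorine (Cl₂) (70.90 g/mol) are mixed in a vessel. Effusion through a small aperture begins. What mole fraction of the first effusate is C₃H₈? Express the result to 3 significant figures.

Each component's effusion rate ∝ (its partial pressure)·(1/√M) ∝ n_i/√M_i.
Mole fraction of C₃H₈ in the effusate = (n_C₃H₈/√M_C₃H₈) / (n_C₃H₈/√M_C₃H₈ + n_Cl₂/√M_Cl₂)
= (2.27/√44.10) / (2.27/√44.10 + 2.82/√70.90) = 0.3418/(0.3418 + 0.3349) = 0.505.

0.505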